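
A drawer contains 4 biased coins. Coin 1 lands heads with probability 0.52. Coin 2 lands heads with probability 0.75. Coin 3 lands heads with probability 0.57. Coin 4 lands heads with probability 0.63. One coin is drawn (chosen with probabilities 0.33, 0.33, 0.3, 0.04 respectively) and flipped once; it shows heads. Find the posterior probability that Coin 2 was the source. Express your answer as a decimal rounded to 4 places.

Posterior probability ≈ 0.4022

P(heads|C1) = 0.52; P(heads|C2) = 0.75; P(heads|C3) = 0.57; P(heads|C4) = 0.63.
Prior × likelihood for each source: 0.33·0.52=0.1716, 0.33·0.75=0.2475, 0.3·0.57=0.1710, 0.04·0.63=0.02520. Summing gives P(heads) = 0.61530.
P(Coin 2 | heads) = 0.2475 / 0.61530 = 0.4022.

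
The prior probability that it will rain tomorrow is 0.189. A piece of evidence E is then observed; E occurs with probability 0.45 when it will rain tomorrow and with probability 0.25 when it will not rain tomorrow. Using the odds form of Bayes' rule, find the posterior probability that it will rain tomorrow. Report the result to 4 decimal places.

Prior odds = 0.189/(1−0.189) = 0.23305.
Likelihood ratio for E = 0.45/0.25 = 1.8000.
Posterior odds = prior odds × LR = 0.41948.
Posterior probability = odds/(1+odds) = 0.41948/1.4195 = 0.2955.

Posterior probability ≈ 0.2955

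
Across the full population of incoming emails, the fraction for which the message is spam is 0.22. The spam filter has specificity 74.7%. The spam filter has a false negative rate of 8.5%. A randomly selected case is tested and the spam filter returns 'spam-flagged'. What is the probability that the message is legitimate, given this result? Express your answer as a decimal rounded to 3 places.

Write H for 'the message is spam'. Prior odds H:¬H = 0.22/0.78 = 0.28205. For the 'spam-flagged' outcome, the likelihood ratio is 0.915/0.253 = 3.6166.
Posterior odds = 0.28205 × 3.6166 = 1.0201, so P(H|E) = 1.0201/(1+1.0201) = 0.505. Then P(¬H|E) = 1 − 0.505 = 0.495.

P(¬H | E) ≈ 0.495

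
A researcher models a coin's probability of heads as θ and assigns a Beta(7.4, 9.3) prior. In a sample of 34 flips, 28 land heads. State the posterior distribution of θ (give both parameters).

Posterior: Beta(35.4, 15.3)

Observing 28 successes and 6 failures updates Beta(7.4, 9.3) by adding the success and failure counts to the two shape parameters: α = 7.4+28 = 35.4, β = 9.3+6 = 15.3.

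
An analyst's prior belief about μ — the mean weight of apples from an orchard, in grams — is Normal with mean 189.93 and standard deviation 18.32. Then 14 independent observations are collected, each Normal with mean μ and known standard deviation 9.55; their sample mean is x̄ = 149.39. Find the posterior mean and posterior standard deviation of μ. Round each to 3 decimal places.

Posterior mean ≈ 150.162; posterior SD ≈ 2.528

With known σ, the Normal prior is conjugate. Weight on the data is w = (n/σ²)/(n/σ² + 1/τ₀²) = 0.153505/(0.153505+0.00297954) = 0.98096.
Posterior mean = w·x̄ + (1−w)·μ₀ = 0.98096·149.39 + 0.019041·189.93 = 150.162. Posterior variance = 1/(0.153505+0.00297954) = 6.39043, so SD = 2.528.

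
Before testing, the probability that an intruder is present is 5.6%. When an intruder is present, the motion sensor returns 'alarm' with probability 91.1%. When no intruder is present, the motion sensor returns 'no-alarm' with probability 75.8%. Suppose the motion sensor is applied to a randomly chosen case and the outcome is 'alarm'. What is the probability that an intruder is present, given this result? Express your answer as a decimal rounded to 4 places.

Let H be the event that an intruder is present. P(H) = 0.056, so P(¬H) = 0.944. With E the 'alarm' result, P(E|H) = 0.911 and P(E|¬H) = 0.242.
P(E) = 0.911·0.056 + 0.242·0.944 = 0.051016 + 0.22845 = 0.27946.
By Bayes' theorem, P(H|E) = 0.051016 / 0.27946 = 0.1825.

P(H | E) ≈ 0.1825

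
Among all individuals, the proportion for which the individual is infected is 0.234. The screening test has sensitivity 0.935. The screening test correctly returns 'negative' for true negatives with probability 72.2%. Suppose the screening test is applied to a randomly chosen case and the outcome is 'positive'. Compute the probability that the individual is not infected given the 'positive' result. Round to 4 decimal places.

Write H for 'the individual is infected'. Prior odds H:¬H = 0.234/0.766 = 0.30548. For the 'positive' outcome, the likelihood ratio is 0.935/0.278 = 3.3633.
Posterior odds = 0.30548 × 3.3633 = 1.0274, so P(H|E) = 1.0274/(1+1.0274) = 0.5068. Then P(¬H|E) = 1 − 0.5068 = 0.4932.

P(¬H | E) ≈ 0.4932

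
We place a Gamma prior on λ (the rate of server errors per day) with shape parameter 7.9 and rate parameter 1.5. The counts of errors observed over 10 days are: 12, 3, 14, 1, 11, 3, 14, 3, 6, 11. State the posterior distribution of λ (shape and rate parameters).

The Poisson likelihood adds the total count to the shape and the number of exposure periods to the rate. Here ∑xᵢ = 78 and n = 10, so shape 7.9→85.9 and rate 1.5→11.5.

Posterior: Gamma(shape=85.9, rate=11.5)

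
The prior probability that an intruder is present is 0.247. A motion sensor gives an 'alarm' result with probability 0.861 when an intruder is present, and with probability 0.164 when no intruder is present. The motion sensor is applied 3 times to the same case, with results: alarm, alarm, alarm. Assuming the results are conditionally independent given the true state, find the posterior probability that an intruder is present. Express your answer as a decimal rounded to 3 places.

Let H be the event that an intruder is present; start with P(H) = 0.247. P('alarm'|H) = 0.861, P('alarm'|¬H) = 0.164.
Update on result 1 ('alarm'): P(H) ← 0.861·0.2470 / (0.861·0.2470 + 0.164·0.7530) = 0.21267/0.33616 = 0.6326.
Update on result 2 ('alarm'): P(H) ← 0.861·0.6326 / (0.861·0.6326 + 0.164·0.3674) = 0.54470/0.60495 = 0.9004.
Update on result 3 ('alarm'): P(H) ← 0.861·0.9004 / (0.861·0.9004 + 0.164·0.0996) = 0.77525/0.79159 = 0.9794.

Posterior P(H) ≈ 0.979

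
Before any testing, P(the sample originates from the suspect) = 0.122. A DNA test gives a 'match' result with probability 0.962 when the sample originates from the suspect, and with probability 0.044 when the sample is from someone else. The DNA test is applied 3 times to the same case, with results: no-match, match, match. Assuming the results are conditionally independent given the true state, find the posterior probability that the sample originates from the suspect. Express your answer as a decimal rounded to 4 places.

Posterior P(H) ≈ 0.7253

Let H be the event that the sample originates from the suspect; start with P(H) = 0.122. P('match'|H) = 0.962, P('match'|¬H) = 0.044.
Update on result 1 ('no-match'): P(H) ← 0.038·0.1220 / (0.038·0.1220 + 0.956·0.8780) = 0.0046360/0.84400 = 0.0055.
Update on result 2 ('match'): P(H) ← 0.962·0.0055 / (0.962·0.0055 + 0.044·0.9945) = 0.0052841/0.049042 = 0.1077.
Update on result 3 ('match'): P(H) ← 0.962·0.1077 / (0.962·0.1077 + 0.044·0.8923) = 0.10365/0.14291 = 0.7253.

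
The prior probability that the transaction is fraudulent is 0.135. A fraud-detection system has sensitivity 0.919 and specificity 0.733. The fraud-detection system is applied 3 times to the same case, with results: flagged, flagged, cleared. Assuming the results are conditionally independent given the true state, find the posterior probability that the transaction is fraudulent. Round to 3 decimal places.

Let H be the event that the transaction is fraudulent; start with P(H) = 0.135. P('flagged'|H) = 0.919, P('flagged'|¬H) = 0.267.
Update on result 1 ('flagged'): P(H) ← 0.919·0.1350 / (0.919·0.1350 + 0.267·0.8650) = 0.12407/0.35502 = 0.3495.
Update on result 2 ('flagged'): P(H) ← 0.919·0.3495 / (0.919·0.3495 + 0.267·0.6505) = 0.32115/0.49485 = 0.6490.
Update on result 3 ('cleared'): P(H) ← 0.081·0.6490 / (0.081·0.6490 + 0.733·0.3510) = 0.052569/0.30986 = 0.1697.

Posterior P(H) ≈ 0.170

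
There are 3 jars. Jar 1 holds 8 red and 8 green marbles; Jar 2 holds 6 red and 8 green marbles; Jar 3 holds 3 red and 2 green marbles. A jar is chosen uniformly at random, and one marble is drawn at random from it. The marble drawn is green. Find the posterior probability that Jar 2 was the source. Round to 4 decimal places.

Posterior probability ≈ 0.3883

Tabulate prior·likelihood by source: [1] prior 0.333333, lik 0.5, product 0.1667; [2] prior 0.333333, lik 0.5714, product 0.1905; [3] prior 0.333333, lik 0.4, product 0.1333.
Normalizing constant = 0.49048; the posterior for Jar 2 is its product over the sum, 0.1905/0.49048 = 0.3883.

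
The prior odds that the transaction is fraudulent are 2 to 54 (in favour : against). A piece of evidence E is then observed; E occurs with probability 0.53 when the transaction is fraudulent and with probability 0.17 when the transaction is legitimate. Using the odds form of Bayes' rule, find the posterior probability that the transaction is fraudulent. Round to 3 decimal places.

Prior odds = 2/54 = 0.037037.
Likelihood ratio for E = 0.53/0.17 = 3.1176.
Posterior odds = prior odds × LR = 0.11547.
Posterior probability = odds/(1+odds) = 0.11547/1.1155 = 0.104.

Posterior probability ≈ 0.104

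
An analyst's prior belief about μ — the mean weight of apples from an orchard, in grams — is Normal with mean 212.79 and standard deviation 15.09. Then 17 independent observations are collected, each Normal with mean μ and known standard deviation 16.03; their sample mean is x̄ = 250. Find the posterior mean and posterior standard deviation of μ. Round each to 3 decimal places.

With known σ, the Normal prior is conjugate. Weight on the data is w = (n/σ²)/(n/σ² + 1/τ₀²) = 0.0661579/(0.0661579+0.00439159) = 0.93775.
Posterior mean = w·x̄ + (1−w)·μ₀ = 0.93775·250 + 0.062248·212.79 = 247.684. Posterior variance = 1/(0.0661579+0.00439159) = 14.1744, so SD = 3.765.

Posterior mean ≈ 247.684; posterior SD ≈ 3.765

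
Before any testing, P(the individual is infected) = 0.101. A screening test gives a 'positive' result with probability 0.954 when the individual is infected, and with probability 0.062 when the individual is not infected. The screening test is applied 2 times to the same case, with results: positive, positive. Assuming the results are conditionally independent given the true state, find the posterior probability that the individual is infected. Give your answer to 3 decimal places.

With H the event that the individual is infected, the joint likelihood of the observed sequence is P(data|H) = 0.954·0.954 = 0.91012 and P(data|¬H) = 0.062·0.062 = 0.0038440.
Bayes: P(H|data) = 0.101·0.91012 / (0.101·0.91012 + 0.899·0.0038440) = 0.091922/0.095377 = 0.9638.

Posterior P(H) ≈ 0.964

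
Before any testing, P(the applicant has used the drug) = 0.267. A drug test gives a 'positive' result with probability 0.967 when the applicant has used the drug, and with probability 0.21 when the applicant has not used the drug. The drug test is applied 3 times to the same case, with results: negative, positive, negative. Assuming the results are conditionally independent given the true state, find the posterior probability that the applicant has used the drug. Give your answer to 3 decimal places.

Let H be the event that the applicant has used the drug; start with P(H) = 0.267. P('positive'|H) = 0.967, P('positive'|¬H) = 0.21.
Update on result 1 ('negative'): P(H) ← 0.033·0.2670 / (0.033·0.2670 + 0.79·0.7330) = 0.0088110/0.58788 = 0.0150.
Update on result 2 ('positive'): P(H) ← 0.967·0.0150 / (0.967·0.0150 + 0.21·0.9850) = 0.014493/0.22135 = 0.0655.
Update on result 3 ('negative'): P(H) ← 0.033·0.0655 / (0.033·0.0655 + 0.79·0.9345) = 0.0021608/0.74043 = 0.0029.

Posterior P(H) ≈ 0.003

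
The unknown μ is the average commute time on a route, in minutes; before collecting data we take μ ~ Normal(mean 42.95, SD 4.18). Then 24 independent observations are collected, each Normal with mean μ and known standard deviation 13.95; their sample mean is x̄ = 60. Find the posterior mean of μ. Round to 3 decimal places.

Posterior mean ≈ 54.596

Prior precision 1/τ₀² = 1/4.18² = 0.0572331; data precision n/σ² = 24/13.95² = 0.123328.
Posterior precision = 0.0572331 + 0.123328 = 0.180561.
Posterior mean = (0.0572331·42.95 + 0.123328·60) / 0.180561 = 54.596.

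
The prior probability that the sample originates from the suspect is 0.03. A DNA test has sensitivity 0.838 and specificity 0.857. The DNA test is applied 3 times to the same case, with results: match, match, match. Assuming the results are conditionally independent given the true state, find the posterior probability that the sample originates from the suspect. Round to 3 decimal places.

Posterior P(H) ≈ 0.862

Let H be the event that the sample originates from the suspect; start with P(H) = 0.03. P('match'|H) = 0.838, P('match'|¬H) = 0.143.
Update on result 1 ('match'): P(H) ← 0.838·0.0300 / (0.838·0.0300 + 0.143·0.9700) = 0.025140/0.16385 = 0.1534.
Update on result 2 ('match'): P(H) ← 0.838·0.1534 / (0.838·0.1534 + 0.143·0.8466) = 0.12858/0.24964 = 0.5151.
Update on result 3 ('match'): P(H) ← 0.838·0.5151 / (0.838·0.5151 + 0.143·0.4849) = 0.43162/0.50096 = 0.8616.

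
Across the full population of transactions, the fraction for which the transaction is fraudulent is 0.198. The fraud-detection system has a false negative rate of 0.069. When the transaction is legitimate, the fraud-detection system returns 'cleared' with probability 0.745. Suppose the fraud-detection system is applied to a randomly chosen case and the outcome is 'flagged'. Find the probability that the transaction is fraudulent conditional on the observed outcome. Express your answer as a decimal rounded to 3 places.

Let H be the event that the transaction is fraudulent. P(H) = 0.198, so P(¬H) = 0.802. With E the 'flagged' result, P(E|H) = 0.931 and P(E|¬H) = 0.255.
P(E) = 0.931·0.198 + 0.255·0.802 = 0.18434 + 0.20451 = 0.38885.
By Bayes' theorem, P(H|E) = 0.18434 / 0.38885 = 0.474.

P(H | E) ≈ 0.474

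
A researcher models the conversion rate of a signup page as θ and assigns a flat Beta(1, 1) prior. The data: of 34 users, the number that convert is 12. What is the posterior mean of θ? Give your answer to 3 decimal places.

The binomial likelihood is conjugate to the Beta prior: with 12 successes and 22 failures, the posterior is Beta(1+12, 1+22) = Beta(13, 23).
E[θ | data] = 13/(13+23) = 0.361.

Posterior mean ≈ 0.361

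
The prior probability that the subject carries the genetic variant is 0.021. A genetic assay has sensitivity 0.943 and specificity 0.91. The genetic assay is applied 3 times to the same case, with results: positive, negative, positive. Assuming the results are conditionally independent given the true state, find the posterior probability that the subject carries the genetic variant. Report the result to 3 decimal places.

Posterior P(H) ≈ 0.129

Let H be the event that the subject carries the genetic variant; start with P(H) = 0.021. P('positive'|H) = 0.943, P('positive'|¬H) = 0.09.
Update on result 1 ('positive'): P(H) ← 0.943·0.0210 / (0.943·0.0210 + 0.09·0.9790) = 0.019803/0.10791 = 0.1835.
Update on result 2 ('negative'): P(H) ← 0.057·0.1835 / (0.057·0.1835 + 0.91·0.8165) = 0.010460/0.75347 = 0.0139.
Update on result 3 ('positive'): P(H) ← 0.943·0.0139 / (0.943·0.0139 + 0.09·0.9861) = 0.013091/0.10184 = 0.1285.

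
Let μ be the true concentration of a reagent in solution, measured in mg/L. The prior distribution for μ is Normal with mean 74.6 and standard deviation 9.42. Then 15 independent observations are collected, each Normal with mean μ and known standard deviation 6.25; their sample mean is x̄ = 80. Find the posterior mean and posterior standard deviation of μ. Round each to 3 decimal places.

Posterior mean ≈ 79.846; posterior SD ≈ 1.591

Prior precision 1/τ₀² = 1/9.42² = 0.0112693; data precision n/σ² = 15/6.25² = 0.384000.
Posterior precision = 0.0112693 + 0.384000 = 0.395269, giving posterior SD = 1/√0.395269 = 1.591.
Posterior mean = (0.0112693·74.6 + 0.384000·80) / 0.395269 = 79.846.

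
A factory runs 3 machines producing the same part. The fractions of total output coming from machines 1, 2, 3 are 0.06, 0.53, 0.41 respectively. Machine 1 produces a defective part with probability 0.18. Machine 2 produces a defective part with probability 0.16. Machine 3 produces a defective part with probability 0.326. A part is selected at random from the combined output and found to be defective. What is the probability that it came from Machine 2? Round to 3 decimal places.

P(defective|M1) = 0.18; P(defective|M2) = 0.16; P(defective|M3) = 0.326.
Prior × likelihood for each source: 0.06·0.18=0.01080, 0.53·0.16=0.08480, 0.41·0.326=0.1337. Summing gives P(defective) = 0.22926.
P(Machine 2 | defective) = 0.08480 / 0.22926 = 0.370.

Posterior probability ≈ 0.370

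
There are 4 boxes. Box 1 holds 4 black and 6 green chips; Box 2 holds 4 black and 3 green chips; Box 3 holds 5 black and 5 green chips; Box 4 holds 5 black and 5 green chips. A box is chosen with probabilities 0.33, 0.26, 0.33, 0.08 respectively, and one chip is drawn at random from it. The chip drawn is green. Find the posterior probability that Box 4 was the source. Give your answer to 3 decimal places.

Tabulate prior·likelihood by source: [1] prior 0.33, lik 0.6, product 0.1980; [2] prior 0.26, lik 0.4286, product 0.1114; [3] prior 0.33, lik 0.5, product 0.1650; [4] prior 0.08, lik 0.5, product 0.04000.
Normalizing constant = 0.51443; the posterior for Box 4 is its product over the sum, 0.04000/0.51443 = 0.078.

Posterior probability ≈ 0.078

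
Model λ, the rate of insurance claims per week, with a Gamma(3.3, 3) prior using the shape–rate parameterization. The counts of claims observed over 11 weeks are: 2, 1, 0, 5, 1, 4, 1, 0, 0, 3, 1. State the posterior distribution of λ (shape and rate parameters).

Posterior: Gamma(shape=21.3, rate=14)

The Poisson likelihood adds the total count to the shape and the number of exposure periods to the rate. Here ∑xᵢ = 18 and n = 11, so shape 3.3→21.3 and rate 3→14.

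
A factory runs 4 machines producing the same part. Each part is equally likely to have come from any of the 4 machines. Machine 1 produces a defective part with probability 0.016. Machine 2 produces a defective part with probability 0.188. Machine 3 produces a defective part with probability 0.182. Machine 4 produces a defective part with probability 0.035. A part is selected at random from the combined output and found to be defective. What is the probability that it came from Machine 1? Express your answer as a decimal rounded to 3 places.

Posterior probability ≈ 0.038

Tabulate prior·likelihood by source: [1] prior 0.25, lik 0.016, product 0.004000; [2] prior 0.25, lik 0.188, product 0.04700; [3] prior 0.25, lik 0.182, product 0.04550; [4] prior 0.25, lik 0.035, product 0.008750.
Normalizing constant = 0.10525; the posterior for Machine 1 is its product over the sum, 0.004000/0.10525 = 0.038.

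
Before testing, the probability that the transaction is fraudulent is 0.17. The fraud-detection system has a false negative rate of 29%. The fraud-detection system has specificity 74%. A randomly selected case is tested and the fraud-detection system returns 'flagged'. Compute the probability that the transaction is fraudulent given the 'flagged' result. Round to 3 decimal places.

Let H be the event that the transaction is fraudulent. P(H) = 0.17, so P(¬H) = 0.83. With E the 'flagged' result, P(E|H) = 0.71 and P(E|¬H) = 0.26.
P(E) = 0.71·0.17 + 0.26·0.83 = 0.12070 + 0.21580 = 0.33650.
By Bayes' theorem, P(H|E) = 0.12070 / 0.33650 = 0.359.

P(H | E) ≈ 0.359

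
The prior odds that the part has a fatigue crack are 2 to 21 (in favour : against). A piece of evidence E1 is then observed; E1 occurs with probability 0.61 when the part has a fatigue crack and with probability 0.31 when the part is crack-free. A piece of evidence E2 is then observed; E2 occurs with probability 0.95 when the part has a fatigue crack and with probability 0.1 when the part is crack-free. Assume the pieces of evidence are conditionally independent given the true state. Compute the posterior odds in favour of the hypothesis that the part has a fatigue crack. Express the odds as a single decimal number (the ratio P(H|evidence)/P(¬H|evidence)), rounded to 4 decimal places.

Prior odds = 2/21 = 0.095238.
Likelihood ratio for E1 = 0.61/0.31 = 1.9677.
Likelihood ratio for E2 = 0.95/0.1 = 9.5000.
Posterior odds = prior odds × LR₁ × LR₂ = 1.7803.

Posterior odds ≈ 1.7803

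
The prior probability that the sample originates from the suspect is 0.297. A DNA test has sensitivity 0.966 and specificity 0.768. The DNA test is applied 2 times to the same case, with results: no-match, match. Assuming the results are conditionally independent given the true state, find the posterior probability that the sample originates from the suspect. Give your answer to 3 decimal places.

Let H be the event that the sample originates from the suspect; start with P(H) = 0.297. P('match'|H) = 0.966, P('match'|¬H) = 0.232.
Update on result 1 ('no-match'): P(H) ← 0.034·0.2970 / (0.034·0.2970 + 0.768·0.7030) = 0.010098/0.55000 = 0.0184.
Update on result 2 ('match'): P(H) ← 0.966·0.0184 / (0.966·0.0184 + 0.232·0.9816) = 0.017736/0.24548 = 0.0723.

Posterior P(H) ≈ 0.072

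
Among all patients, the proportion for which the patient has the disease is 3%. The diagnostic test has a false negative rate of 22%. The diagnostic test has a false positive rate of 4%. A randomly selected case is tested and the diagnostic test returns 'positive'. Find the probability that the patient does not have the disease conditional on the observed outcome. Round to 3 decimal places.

Write H for 'the patient has the disease'. Prior odds H:¬H = 0.03/0.97 = 0.030928. For the 'positive' outcome, the likelihood ratio is 0.78/0.04 = 19.500.
Posterior odds = 0.030928 × 19.500 = 0.60309, so P(H|E) = 0.60309/(1+0.60309) = 0.376. Then P(¬H|E) = 1 − 0.376 = 0.624.

P(¬H | E) ≈ 0.624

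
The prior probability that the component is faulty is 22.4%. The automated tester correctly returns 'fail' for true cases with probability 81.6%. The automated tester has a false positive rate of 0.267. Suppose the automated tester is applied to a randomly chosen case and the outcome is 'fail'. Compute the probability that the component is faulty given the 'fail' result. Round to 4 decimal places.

Write H for 'the component is faulty'. Prior odds H:¬H = 0.224/0.776 = 0.28866. For the 'fail' outcome, the likelihood ratio is 0.816/0.267 = 3.0562.
Posterior odds = 0.28866 × 3.0562 = 0.88220, so P(H|E) = 0.88220/(1+0.88220) = 0.4687.

P(H | E) ≈ 0.4687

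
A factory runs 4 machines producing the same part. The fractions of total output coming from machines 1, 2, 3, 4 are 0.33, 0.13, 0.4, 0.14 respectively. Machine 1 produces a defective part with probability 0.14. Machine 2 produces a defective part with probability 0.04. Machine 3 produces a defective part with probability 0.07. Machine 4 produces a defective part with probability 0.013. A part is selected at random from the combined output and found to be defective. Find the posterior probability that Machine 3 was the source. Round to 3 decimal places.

Posterior probability ≈ 0.345

Tabulate prior·likelihood by source: [1] prior 0.33, lik 0.14, product 0.04620; [2] prior 0.13, lik 0.04, product 0.005200; [3] prior 0.4, lik 0.07, product 0.02800; [4] prior 0.14, lik 0.013, product 0.001820.
Normalizing constant = 0.081220; the posterior for Machine 3 is its product over the sum, 0.02800/0.081220 = 0.345.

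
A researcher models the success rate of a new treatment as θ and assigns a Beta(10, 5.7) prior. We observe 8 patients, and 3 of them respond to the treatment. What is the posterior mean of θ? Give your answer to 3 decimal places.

Posterior mean ≈ 0.549

The binomial likelihood is conjugate to the Beta prior: with 3 successes and 5 failures, the posterior is Beta(10+3, 5.7+5) = Beta(13, 10.7).
E[θ | data] = 13/(13+10.7) = 0.549.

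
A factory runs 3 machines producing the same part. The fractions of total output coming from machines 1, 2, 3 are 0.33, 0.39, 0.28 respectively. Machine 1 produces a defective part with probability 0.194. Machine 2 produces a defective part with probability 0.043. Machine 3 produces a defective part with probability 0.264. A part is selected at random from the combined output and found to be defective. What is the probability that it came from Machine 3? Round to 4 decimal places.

Posterior probability ≈ 0.4778

Tabulate prior·likelihood by source: [1] prior 0.33, lik 0.194, product 0.06402; [2] prior 0.39, lik 0.043, product 0.01677; [3] prior 0.28, lik 0.264, product 0.07392.
Normalizing constant = 0.15471; the posterior for Machine 3 is its product over the sum, 0.07392/0.15471 = 0.4778.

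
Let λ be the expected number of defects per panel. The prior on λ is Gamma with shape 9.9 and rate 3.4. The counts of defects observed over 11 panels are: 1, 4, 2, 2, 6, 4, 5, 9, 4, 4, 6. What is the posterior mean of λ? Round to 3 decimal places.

Posterior mean ≈ 3.951

The Poisson likelihood adds the total count to the shape and the number of exposure periods to the rate. Here ∑xᵢ = 47 and n = 11, so shape 9.9→56.9 and rate 3.4→14.4.
Posterior mean = shape/rate = 56.9/14.4 = 3.951.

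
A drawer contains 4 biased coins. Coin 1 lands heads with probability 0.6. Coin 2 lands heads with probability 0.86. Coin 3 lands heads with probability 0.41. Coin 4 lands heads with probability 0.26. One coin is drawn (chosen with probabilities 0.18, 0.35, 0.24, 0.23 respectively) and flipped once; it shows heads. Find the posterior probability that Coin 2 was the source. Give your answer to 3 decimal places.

P(heads|C1) = 0.6; P(heads|C2) = 0.86; P(heads|C3) = 0.41; P(heads|C4) = 0.26.
Prior × likelihood for each source: 0.18·0.6=0.1080, 0.35·0.86=0.3010, 0.24·0.41=0.09840, 0.23·0.26=0.05980. Summing gives P(heads) = 0.56720.
P(Coin 2 | heads) = 0.3010 / 0.56720 = 0.531.

Posterior probability ≈ 0.531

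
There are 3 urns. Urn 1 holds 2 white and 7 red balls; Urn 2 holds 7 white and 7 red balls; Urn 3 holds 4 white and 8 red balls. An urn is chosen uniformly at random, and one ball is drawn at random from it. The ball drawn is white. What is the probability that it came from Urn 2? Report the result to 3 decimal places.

P(white|Urn 1) = 0.2222; P(white|Urn 2) = 0.5; P(white|Urn 3) = 0.3333.
Prior × likelihood for each source: 0.333333·0.2222=0.07407, 0.333333·0.5=0.1667, 0.333333·0.3333=0.1111. Summing gives P(white) = 0.35185.
P(Urn 2 | white) = 0.1667 / 0.35185 = 0.474.

Posterior probability ≈ 0.474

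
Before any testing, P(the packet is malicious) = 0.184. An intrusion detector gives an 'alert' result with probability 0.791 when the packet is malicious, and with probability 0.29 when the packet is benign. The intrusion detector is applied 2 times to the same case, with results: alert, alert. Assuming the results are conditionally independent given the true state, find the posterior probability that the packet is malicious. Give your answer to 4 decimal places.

Let H be the event that the packet is malicious; start with P(H) = 0.184. P('alert'|H) = 0.791, P('alert'|¬H) = 0.29.
Update on result 1 ('alert'): P(H) ← 0.791·0.1840 / (0.791·0.1840 + 0.29·0.8160) = 0.14554/0.38218 = 0.3808.
Update on result 2 ('alert'): P(H) ← 0.791·0.3808 / (0.791·0.3808 + 0.29·0.6192) = 0.30123/0.48079 = 0.6265.

Posterior P(H) ≈ 0.6265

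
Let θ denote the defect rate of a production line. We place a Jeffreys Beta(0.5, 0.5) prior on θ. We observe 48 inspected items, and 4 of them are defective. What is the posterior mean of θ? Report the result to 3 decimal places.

Observing 4 successes and 44 failures updates Beta(0.5, 0.5) by adding the success and failure counts to the two shape parameters: α = 0.5+4 = 4.5, β = 0.5+44 = 44.5.
Posterior mean = α/(α+β) = 4.5/49 = 0.092.

Posterior mean ≈ 0.092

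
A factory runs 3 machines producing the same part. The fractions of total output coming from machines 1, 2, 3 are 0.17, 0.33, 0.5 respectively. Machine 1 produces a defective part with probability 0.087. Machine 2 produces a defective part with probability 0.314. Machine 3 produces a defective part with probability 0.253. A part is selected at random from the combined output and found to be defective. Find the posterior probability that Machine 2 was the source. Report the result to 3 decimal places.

Posterior probability ≈ 0.423

Tabulate prior·likelihood by source: [1] prior 0.17, lik 0.087, product 0.01479; [2] prior 0.33, lik 0.314, product 0.1036; [3] prior 0.5, lik 0.253, product 0.1265.
Normalizing constant = 0.24491; the posterior for Machine 2 is its product over the sum, 0.1036/0.24491 = 0.423.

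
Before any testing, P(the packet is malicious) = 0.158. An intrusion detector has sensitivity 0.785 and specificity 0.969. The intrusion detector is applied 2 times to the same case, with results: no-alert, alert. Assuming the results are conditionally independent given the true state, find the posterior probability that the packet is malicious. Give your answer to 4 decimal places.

Posterior P(H) ≈ 0.5132

With H the event that the packet is malicious, the joint likelihood of the observed sequence is P(data|H) = 0.215·0.785 = 0.16878 and P(data|¬H) = 0.969·0.031 = 0.030039.
Bayes: P(H|data) = 0.158·0.16878 / (0.158·0.16878 + 0.842·0.030039) = 0.026666/0.051959 = 0.5132.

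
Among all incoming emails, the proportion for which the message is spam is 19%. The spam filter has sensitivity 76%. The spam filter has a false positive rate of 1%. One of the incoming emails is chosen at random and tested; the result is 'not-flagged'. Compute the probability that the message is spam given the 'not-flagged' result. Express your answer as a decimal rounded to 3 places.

Write H for 'the message is spam'. Prior odds H:¬H = 0.19/0.81 = 0.23457. For the 'not-flagged' outcome, the likelihood ratio is 0.24/0.99 = 0.24242.
Posterior odds = 0.23457 × 0.24242 = 0.056865, so P(H|E) = 0.056865/(1+0.056865) = 0.054.

P(H | E) ≈ 0.054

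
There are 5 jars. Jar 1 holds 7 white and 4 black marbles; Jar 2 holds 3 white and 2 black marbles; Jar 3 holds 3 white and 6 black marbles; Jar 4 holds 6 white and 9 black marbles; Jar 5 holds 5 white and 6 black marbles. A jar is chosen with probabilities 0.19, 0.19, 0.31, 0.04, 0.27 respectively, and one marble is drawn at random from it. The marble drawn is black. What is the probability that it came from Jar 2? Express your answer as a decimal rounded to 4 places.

Posterior probability ≈ 0.1453

P(black|Jar 1) = 0.3636; P(black|Jar 2) = 0.4; P(black|Jar 3) = 0.6667; P(black|Jar 4) = 0.6; P(black|Jar 5) = 0.5455.
Prior × likelihood for each source: 0.19·0.3636=0.06909, 0.19·0.4=0.07600, 0.31·0.6667=0.2067, 0.04·0.6=0.02400, 0.27·0.5455=0.1473. Summing gives P(black) = 0.52303.
P(Jar 2 | black) = 0.07600 / 0.52303 = 0.1453.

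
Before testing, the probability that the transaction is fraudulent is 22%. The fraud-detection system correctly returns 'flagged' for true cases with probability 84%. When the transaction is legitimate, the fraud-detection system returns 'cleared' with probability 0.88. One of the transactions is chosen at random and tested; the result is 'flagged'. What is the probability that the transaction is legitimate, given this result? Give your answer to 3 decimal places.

P(¬H | E) ≈ 0.336

Write H for 'the transaction is fraudulent'. Prior odds H:¬H = 0.22/0.78 = 0.28205. For the 'flagged' outcome, the likelihood ratio is 0.84/0.12 = 7.0000.
Posterior odds = 0.28205 × 7.0000 = 1.9744, so P(H|E) = 1.9744/(1+1.9744) = 0.664. Then P(¬H|E) = 1 − 0.664 = 0.336.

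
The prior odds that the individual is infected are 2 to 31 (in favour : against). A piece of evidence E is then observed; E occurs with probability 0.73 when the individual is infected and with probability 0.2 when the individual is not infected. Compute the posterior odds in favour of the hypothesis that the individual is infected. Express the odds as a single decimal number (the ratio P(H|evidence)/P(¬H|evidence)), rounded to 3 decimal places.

Posterior odds ≈ 0.235

Prior odds = 2/31 = 0.064516. In log-odds, ln(0.064516) = -2.7408.
Add log likelihood ratio: ln(3.6500) = 1.2947.
Posterior log-odds = -1.4461, so posterior odds = exp(-1.4461) = 0.23548.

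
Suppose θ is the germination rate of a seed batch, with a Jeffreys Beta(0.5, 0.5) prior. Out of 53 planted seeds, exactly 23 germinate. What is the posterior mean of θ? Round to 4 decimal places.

Posterior mean ≈ 0.4352

Observing 23 successes and 30 failures updates Beta(0.5, 0.5) by adding the success and failure counts to the two shape parameters: α = 0.5+23 = 23.5, β = 0.5+30 = 30.5.
Posterior mean = α/(α+β) = 23.5/54 = 0.4352.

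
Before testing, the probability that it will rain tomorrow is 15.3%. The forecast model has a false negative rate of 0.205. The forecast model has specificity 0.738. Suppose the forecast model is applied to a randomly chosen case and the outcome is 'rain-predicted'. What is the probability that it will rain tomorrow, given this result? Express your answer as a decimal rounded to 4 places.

P(H | E) ≈ 0.3541

Write H for 'it will rain tomorrow'. Prior odds H:¬H = 0.153/0.847 = 0.18064. For the 'rain-predicted' outcome, the likelihood ratio is 0.795/0.262 = 3.0344.
Posterior odds = 0.18064 × 3.0344 = 0.54812, so P(H|E) = 0.54812/(1+0.54812) = 0.3541.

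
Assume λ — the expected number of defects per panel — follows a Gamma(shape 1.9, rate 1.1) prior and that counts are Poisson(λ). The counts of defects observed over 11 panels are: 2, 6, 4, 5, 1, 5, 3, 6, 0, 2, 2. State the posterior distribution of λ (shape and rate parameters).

Posterior: Gamma(shape=37.9, rate=12.1)

Total count ∑xᵢ = 36 over n = 11 panels.
Gamma is conjugate to the Poisson likelihood: posterior is Gamma(shape = 1.9+36 = 37.9, rate = 1.1+11 = 12.1).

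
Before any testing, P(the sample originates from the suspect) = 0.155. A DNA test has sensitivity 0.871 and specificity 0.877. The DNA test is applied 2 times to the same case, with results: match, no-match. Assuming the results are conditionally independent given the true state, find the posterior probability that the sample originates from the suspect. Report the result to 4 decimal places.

Let H be the event that the sample originates from the suspect; start with P(H) = 0.155. P('match'|H) = 0.871, P('match'|¬H) = 0.123.
Update on result 1 ('match'): P(H) ← 0.871·0.1550 / (0.871·0.1550 + 0.123·0.8450) = 0.13500/0.23894 = 0.5650.
Update on result 2 ('no-match'): P(H) ← 0.129·0.5650 / (0.129·0.5650 + 0.877·0.4350) = 0.072887/0.45437 = 0.1604.

Posterior P(H) ≈ 0.1604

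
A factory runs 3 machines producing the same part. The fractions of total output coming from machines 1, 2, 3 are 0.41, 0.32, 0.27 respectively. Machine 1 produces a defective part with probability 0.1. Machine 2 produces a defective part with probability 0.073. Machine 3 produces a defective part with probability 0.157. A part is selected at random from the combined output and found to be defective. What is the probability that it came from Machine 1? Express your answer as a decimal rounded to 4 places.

Posterior probability ≈ 0.3841

Tabulate prior·likelihood by source: [1] prior 0.41, lik 0.1, product 0.04100; [2] prior 0.32, lik 0.073, product 0.02336; [3] prior 0.27, lik 0.157, product 0.04239.
Normalizing constant = 0.10675; the posterior for Machine 1 is its product over the sum, 0.04100/0.10675 = 0.3841.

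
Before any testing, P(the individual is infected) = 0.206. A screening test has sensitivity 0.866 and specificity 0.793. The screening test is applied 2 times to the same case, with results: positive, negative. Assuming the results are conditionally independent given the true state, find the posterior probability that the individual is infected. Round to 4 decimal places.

With H the event that the individual is infected, the joint likelihood of the observed sequence is P(data|H) = 0.866·0.134 = 0.11604 and P(data|¬H) = 0.207·0.793 = 0.16415.
Bayes: P(H|data) = 0.206·0.11604 / (0.206·0.11604 + 0.794·0.16415) = 0.023905/0.15424 = 0.1550.

Posterior P(H) ≈ 0.1550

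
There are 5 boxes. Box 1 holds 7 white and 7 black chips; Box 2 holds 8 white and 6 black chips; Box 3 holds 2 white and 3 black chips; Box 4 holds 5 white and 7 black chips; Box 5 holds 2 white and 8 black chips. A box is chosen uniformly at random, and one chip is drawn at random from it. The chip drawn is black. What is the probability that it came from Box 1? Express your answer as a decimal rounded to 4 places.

Tabulate prior·likelihood by source: [1] prior 0.2, lik 0.5, product 0.1000; [2] prior 0.2, lik 0.4286, product 0.08571; [3] prior 0.2, lik 0.6, product 0.1200; [4] prior 0.2, lik 0.5833, product 0.1167; [5] prior 0.2, lik 0.8, product 0.1600.
Normalizing constant = 0.58238; the posterior for Box 1 is its product over the sum, 0.1000/0.58238 = 0.1717.

Posterior probability ≈ 0.1717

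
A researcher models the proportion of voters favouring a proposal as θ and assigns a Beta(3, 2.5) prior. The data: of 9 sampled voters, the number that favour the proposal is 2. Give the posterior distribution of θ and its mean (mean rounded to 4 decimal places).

Observing 2 successes and 7 failures updates Beta(3, 2.5) by adding the success and failure counts to the two shape parameters: α = 3+2 = 5, β = 2.5+7 = 9.5.
E[θ | data] = 5/(5+9.5) = 0.3448.

Posterior: Beta(5, 9.5); mean ≈ 0.3448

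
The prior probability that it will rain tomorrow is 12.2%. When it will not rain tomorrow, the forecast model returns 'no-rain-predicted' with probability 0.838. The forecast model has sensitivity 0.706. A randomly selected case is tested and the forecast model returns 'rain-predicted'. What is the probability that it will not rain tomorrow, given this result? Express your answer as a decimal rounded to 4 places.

Write H for 'it will rain tomorrow'. Prior odds H:¬H = 0.122/0.878 = 0.13895. For the 'rain-predicted' outcome, the likelihood ratio is 0.706/0.162 = 4.3580.
Posterior odds = 0.13895 × 4.3580 = 0.60556, so P(H|E) = 0.60556/(1+0.60556) = 0.3772. Then P(¬H|E) = 1 − 0.3772 = 0.6228.

P(¬H | E) ≈ 0.6228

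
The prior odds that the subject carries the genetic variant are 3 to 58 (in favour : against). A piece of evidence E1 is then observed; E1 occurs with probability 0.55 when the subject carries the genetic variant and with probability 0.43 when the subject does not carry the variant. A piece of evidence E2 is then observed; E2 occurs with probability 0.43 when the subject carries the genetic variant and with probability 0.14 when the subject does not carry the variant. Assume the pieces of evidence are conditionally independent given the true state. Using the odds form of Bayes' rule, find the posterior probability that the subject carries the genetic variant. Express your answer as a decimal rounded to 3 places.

Posterior probability ≈ 0.169

Prior odds = 3/58 = 0.051724. In log-odds, ln(0.051724) = -2.9618.
Add log likelihood ratios: ln(1.2791) + ln(3.0714) = 1.3683.
Posterior log-odds = -1.5936, so posterior odds = exp(-1.5936) = 0.20320. Converting, P(H|E) = 0.20320/1.2032 = 0.169.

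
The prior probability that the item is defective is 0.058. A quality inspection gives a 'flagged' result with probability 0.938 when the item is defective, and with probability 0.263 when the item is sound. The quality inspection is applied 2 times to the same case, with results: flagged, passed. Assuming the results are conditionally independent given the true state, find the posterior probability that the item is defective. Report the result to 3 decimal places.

Posterior P(H) ≈ 0.018

Let H be the event that the item is defective; start with P(H) = 0.058. P('flagged'|H) = 0.938, P('flagged'|¬H) = 0.263.
Update on result 1 ('flagged'): P(H) ← 0.938·0.0580 / (0.938·0.0580 + 0.263·0.9420) = 0.054404/0.30215 = 0.1801.
Update on result 2 ('passed'): P(H) ← 0.062·0.1801 / (0.062·0.1801 + 0.737·0.8199) = 0.011163/0.61546 = 0.0181.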